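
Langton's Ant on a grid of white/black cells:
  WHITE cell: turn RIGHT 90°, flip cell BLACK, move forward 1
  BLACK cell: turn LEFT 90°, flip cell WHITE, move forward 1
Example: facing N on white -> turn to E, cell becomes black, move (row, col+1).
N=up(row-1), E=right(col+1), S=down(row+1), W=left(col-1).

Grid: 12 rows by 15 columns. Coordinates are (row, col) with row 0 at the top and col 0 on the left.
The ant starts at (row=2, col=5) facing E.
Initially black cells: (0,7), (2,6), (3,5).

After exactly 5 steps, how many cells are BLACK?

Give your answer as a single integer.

Answer: 6

Derivation:
Step 1: on WHITE (2,5): turn R to S, flip to black, move to (3,5). |black|=4
Step 2: on BLACK (3,5): turn L to E, flip to white, move to (3,6). |black|=3
Step 3: on WHITE (3,6): turn R to S, flip to black, move to (4,6). |black|=4
Step 4: on WHITE (4,6): turn R to W, flip to black, move to (4,5). |black|=5
Step 5: on WHITE (4,5): turn R to N, flip to black, move to (3,5). |black|=6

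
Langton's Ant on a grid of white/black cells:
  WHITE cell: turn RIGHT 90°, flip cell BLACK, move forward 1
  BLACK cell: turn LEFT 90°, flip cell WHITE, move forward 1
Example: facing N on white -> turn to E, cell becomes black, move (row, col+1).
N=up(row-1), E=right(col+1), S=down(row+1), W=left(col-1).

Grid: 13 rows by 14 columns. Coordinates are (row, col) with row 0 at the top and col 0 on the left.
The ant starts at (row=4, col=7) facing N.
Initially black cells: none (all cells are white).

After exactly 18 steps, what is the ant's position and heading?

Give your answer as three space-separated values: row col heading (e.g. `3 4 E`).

Answer: 5 6 S

Derivation:
Step 1: on WHITE (4,7): turn R to E, flip to black, move to (4,8). |black|=1
Step 2: on WHITE (4,8): turn R to S, flip to black, move to (5,8). |black|=2
Step 3: on WHITE (5,8): turn R to W, flip to black, move to (5,7). |black|=3
Step 4: on WHITE (5,7): turn R to N, flip to black, move to (4,7). |black|=4
Step 5: on BLACK (4,7): turn L to W, flip to white, move to (4,6). |black|=3
Step 6: on WHITE (4,6): turn R to N, flip to black, move to (3,6). |black|=4
Step 7: on WHITE (3,6): turn R to E, flip to black, move to (3,7). |black|=5
Step 8: on WHITE (3,7): turn R to S, flip to black, move to (4,7). |black|=6
Step 9: on WHITE (4,7): turn R to W, flip to black, move to (4,6). |black|=7
Step 10: on BLACK (4,6): turn L to S, flip to white, move to (5,6). |black|=6
Step 11: on WHITE (5,6): turn R to W, flip to black, move to (5,5). |black|=7
Step 12: on WHITE (5,5): turn R to N, flip to black, move to (4,5). |black|=8
Step 13: on WHITE (4,5): turn R to E, flip to black, move to (4,6). |black|=9
Step 14: on WHITE (4,6): turn R to S, flip to black, move to (5,6). |black|=10
Step 15: on BLACK (5,6): turn L to E, flip to white, move to (5,7). |black|=9
Step 16: on BLACK (5,7): turn L to N, flip to white, move to (4,7). |black|=8
Step 17: on BLACK (4,7): turn L to W, flip to white, move to (4,6). |black|=7
Step 18: on BLACK (4,6): turn L to S, flip to white, move to (5,6). |black|=6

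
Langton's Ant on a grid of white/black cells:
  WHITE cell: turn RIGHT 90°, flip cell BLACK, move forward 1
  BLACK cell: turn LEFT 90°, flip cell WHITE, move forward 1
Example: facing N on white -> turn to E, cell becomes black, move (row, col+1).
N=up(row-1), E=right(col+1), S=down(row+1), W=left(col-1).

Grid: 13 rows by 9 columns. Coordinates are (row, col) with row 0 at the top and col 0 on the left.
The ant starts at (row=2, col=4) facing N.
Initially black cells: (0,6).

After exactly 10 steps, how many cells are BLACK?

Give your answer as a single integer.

Answer: 7

Derivation:
Step 1: on WHITE (2,4): turn R to E, flip to black, move to (2,5). |black|=2
Step 2: on WHITE (2,5): turn R to S, flip to black, move to (3,5). |black|=3
Step 3: on WHITE (3,5): turn R to W, flip to black, move to (3,4). |black|=4
Step 4: on WHITE (3,4): turn R to N, flip to black, move to (2,4). |black|=5
Step 5: on BLACK (2,4): turn L to W, flip to white, move to (2,3). |black|=4
Step 6: on WHITE (2,3): turn R to N, flip to black, move to (1,3). |black|=5
Step 7: on WHITE (1,3): turn R to E, flip to black, move to (1,4). |black|=6
Step 8: on WHITE (1,4): turn R to S, flip to black, move to (2,4). |black|=7
Step 9: on WHITE (2,4): turn R to W, flip to black, move to (2,3). |black|=8
Step 10: on BLACK (2,3): turn L to S, flip to white, move to (3,3). |black|=7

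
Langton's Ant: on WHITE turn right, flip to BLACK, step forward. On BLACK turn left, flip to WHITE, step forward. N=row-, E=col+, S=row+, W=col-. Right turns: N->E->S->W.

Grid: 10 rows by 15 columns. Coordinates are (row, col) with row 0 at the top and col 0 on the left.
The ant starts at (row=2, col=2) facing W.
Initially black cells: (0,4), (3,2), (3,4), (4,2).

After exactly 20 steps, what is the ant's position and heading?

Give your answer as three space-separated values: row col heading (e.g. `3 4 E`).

Step 1: on WHITE (2,2): turn R to N, flip to black, move to (1,2). |black|=5
Step 2: on WHITE (1,2): turn R to E, flip to black, move to (1,3). |black|=6
Step 3: on WHITE (1,3): turn R to S, flip to black, move to (2,3). |black|=7
Step 4: on WHITE (2,3): turn R to W, flip to black, move to (2,2). |black|=8
Step 5: on BLACK (2,2): turn L to S, flip to white, move to (3,2). |black|=7
Step 6: on BLACK (3,2): turn L to E, flip to white, move to (3,3). |black|=6
Step 7: on WHITE (3,3): turn R to S, flip to black, move to (4,3). |black|=7
Step 8: on WHITE (4,3): turn R to W, flip to black, move to (4,2). |black|=8
Step 9: on BLACK (4,2): turn L to S, flip to white, move to (5,2). |black|=7
Step 10: on WHITE (5,2): turn R to W, flip to black, move to (5,1). |black|=8
Step 11: on WHITE (5,1): turn R to N, flip to black, move to (4,1). |black|=9
Step 12: on WHITE (4,1): turn R to E, flip to black, move to (4,2). |black|=10
Step 13: on WHITE (4,2): turn R to S, flip to black, move to (5,2). |black|=11
Step 14: on BLACK (5,2): turn L to E, flip to white, move to (5,3). |black|=10
Step 15: on WHITE (5,3): turn R to S, flip to black, move to (6,3). |black|=11
Step 16: on WHITE (6,3): turn R to W, flip to black, move to (6,2). |black|=12
Step 17: on WHITE (6,2): turn R to N, flip to black, move to (5,2). |black|=13
Step 18: on WHITE (5,2): turn R to E, flip to black, move to (5,3). |black|=14
Step 19: on BLACK (5,3): turn L to N, flip to white, move to (4,3). |black|=13
Step 20: on BLACK (4,3): turn L to W, flip to white, move to (4,2). |black|=12

Answer: 4 2 W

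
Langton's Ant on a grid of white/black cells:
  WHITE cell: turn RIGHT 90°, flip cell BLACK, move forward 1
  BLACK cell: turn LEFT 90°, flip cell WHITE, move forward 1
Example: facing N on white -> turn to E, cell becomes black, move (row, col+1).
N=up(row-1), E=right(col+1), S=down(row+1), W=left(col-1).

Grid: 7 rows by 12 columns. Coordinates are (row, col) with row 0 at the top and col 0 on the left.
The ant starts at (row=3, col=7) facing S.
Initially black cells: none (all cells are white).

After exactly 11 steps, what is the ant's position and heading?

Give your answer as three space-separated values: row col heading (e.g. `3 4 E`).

Step 1: on WHITE (3,7): turn R to W, flip to black, move to (3,6). |black|=1
Step 2: on WHITE (3,6): turn R to N, flip to black, move to (2,6). |black|=2
Step 3: on WHITE (2,6): turn R to E, flip to black, move to (2,7). |black|=3
Step 4: on WHITE (2,7): turn R to S, flip to black, move to (3,7). |black|=4
Step 5: on BLACK (3,7): turn L to E, flip to white, move to (3,8). |black|=3
Step 6: on WHITE (3,8): turn R to S, flip to black, move to (4,8). |black|=4
Step 7: on WHITE (4,8): turn R to W, flip to black, move to (4,7). |black|=5
Step 8: on WHITE (4,7): turn R to N, flip to black, move to (3,7). |black|=6
Step 9: on WHITE (3,7): turn R to E, flip to black, move to (3,8). |black|=7
Step 10: on BLACK (3,8): turn L to N, flip to white, move to (2,8). |black|=6
Step 11: on WHITE (2,8): turn R to E, flip to black, move to (2,9). |black|=7

Answer: 2 9 E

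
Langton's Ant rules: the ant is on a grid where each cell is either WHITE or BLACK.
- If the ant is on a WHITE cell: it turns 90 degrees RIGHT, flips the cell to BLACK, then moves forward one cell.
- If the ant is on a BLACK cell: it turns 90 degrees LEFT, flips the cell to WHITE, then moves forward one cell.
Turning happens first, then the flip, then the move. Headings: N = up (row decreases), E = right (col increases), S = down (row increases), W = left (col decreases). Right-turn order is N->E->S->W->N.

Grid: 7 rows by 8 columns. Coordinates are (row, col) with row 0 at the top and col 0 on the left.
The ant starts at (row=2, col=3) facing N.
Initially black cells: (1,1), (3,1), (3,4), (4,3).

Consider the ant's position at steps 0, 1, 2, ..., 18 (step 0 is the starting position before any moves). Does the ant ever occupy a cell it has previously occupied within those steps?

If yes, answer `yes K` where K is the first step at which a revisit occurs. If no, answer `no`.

Step 1: on WHITE (2,3): turn R to E, flip to black, move to (2,4). |black|=5 — new cell
Step 2: on WHITE (2,4): turn R to S, flip to black, move to (3,4). |black|=6 — new cell
Step 3: on BLACK (3,4): turn L to E, flip to white, move to (3,5). |black|=5 — new cell
Step 4: on WHITE (3,5): turn R to S, flip to black, move to (4,5). |black|=6 — new cell
Step 5: on WHITE (4,5): turn R to W, flip to black, move to (4,4). |black|=7 — new cell
Step 6: on WHITE (4,4): turn R to N, flip to black, move to (3,4). |black|=8 — REVISIT

Answer: yes 6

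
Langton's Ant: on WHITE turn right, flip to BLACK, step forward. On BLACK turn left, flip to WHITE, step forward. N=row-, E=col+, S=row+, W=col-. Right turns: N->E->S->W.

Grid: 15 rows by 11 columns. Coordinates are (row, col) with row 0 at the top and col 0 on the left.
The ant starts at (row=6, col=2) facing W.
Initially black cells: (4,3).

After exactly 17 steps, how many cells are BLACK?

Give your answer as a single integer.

Step 1: on WHITE (6,2): turn R to N, flip to black, move to (5,2). |black|=2
Step 2: on WHITE (5,2): turn R to E, flip to black, move to (5,3). |black|=3
Step 3: on WHITE (5,3): turn R to S, flip to black, move to (6,3). |black|=4
Step 4: on WHITE (6,3): turn R to W, flip to black, move to (6,2). |black|=5
Step 5: on BLACK (6,2): turn L to S, flip to white, move to (7,2). |black|=4
Step 6: on WHITE (7,2): turn R to W, flip to black, move to (7,1). |black|=5
Step 7: on WHITE (7,1): turn R to N, flip to black, move to (6,1). |black|=6
Step 8: on WHITE (6,1): turn R to E, flip to black, move to (6,2). |black|=7
Step 9: on WHITE (6,2): turn R to S, flip to black, move to (7,2). |black|=8
Step 10: on BLACK (7,2): turn L to E, flip to white, move to (7,3). |black|=7
Step 11: on WHITE (7,3): turn R to S, flip to black, move to (8,3). |black|=8
Step 12: on WHITE (8,3): turn R to W, flip to black, move to (8,2). |black|=9
Step 13: on WHITE (8,2): turn R to N, flip to black, move to (7,2). |black|=10
Step 14: on WHITE (7,2): turn R to E, flip to black, move to (7,3). |black|=11
Step 15: on BLACK (7,3): turn L to N, flip to white, move to (6,3). |black|=10
Step 16: on BLACK (6,3): turn L to W, flip to white, move to (6,2). |black|=9
Step 17: on BLACK (6,2): turn L to S, flip to white, move to (7,2). |black|=8

Answer: 8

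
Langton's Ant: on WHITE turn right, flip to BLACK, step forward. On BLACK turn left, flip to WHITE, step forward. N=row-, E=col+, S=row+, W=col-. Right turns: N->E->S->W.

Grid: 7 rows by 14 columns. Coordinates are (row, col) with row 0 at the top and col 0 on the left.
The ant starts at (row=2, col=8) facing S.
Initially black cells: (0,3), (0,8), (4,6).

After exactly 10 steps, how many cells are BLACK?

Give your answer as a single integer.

Step 1: on WHITE (2,8): turn R to W, flip to black, move to (2,7). |black|=4
Step 2: on WHITE (2,7): turn R to N, flip to black, move to (1,7). |black|=5
Step 3: on WHITE (1,7): turn R to E, flip to black, move to (1,8). |black|=6
Step 4: on WHITE (1,8): turn R to S, flip to black, move to (2,8). |black|=7
Step 5: on BLACK (2,8): turn L to E, flip to white, move to (2,9). |black|=6
Step 6: on WHITE (2,9): turn R to S, flip to black, move to (3,9). |black|=7
Step 7: on WHITE (3,9): turn R to W, flip to black, move to (3,8). |black|=8
Step 8: on WHITE (3,8): turn R to N, flip to black, move to (2,8). |black|=9
Step 9: on WHITE (2,8): turn R to E, flip to black, move to (2,9). |black|=10
Step 10: on BLACK (2,9): turn L to N, flip to white, move to (1,9). |black|=9

Answer: 9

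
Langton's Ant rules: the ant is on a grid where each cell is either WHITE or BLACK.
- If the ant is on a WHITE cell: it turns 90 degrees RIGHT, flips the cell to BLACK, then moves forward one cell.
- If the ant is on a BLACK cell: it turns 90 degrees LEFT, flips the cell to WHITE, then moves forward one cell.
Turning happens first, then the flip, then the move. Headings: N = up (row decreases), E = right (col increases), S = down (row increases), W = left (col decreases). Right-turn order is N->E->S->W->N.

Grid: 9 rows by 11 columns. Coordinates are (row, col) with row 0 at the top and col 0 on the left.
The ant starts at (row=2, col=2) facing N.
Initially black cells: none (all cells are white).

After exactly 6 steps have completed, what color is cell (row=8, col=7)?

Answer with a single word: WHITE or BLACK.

Answer: WHITE

Derivation:
Step 1: on WHITE (2,2): turn R to E, flip to black, move to (2,3). |black|=1
Step 2: on WHITE (2,3): turn R to S, flip to black, move to (3,3). |black|=2
Step 3: on WHITE (3,3): turn R to W, flip to black, move to (3,2). |black|=3
Step 4: on WHITE (3,2): turn R to N, flip to black, move to (2,2). |black|=4
Step 5: on BLACK (2,2): turn L to W, flip to white, move to (2,1). |black|=3
Step 6: on WHITE (2,1): turn R to N, flip to black, move to (1,1). |black|=4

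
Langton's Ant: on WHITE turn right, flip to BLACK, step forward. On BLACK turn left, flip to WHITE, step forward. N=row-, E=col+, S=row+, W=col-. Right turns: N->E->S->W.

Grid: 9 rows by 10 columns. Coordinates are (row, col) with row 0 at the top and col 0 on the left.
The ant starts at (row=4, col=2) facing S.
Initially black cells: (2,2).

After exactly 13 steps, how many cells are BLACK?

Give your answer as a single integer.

Step 1: on WHITE (4,2): turn R to W, flip to black, move to (4,1). |black|=2
Step 2: on WHITE (4,1): turn R to N, flip to black, move to (3,1). |black|=3
Step 3: on WHITE (3,1): turn R to E, flip to black, move to (3,2). |black|=4
Step 4: on WHITE (3,2): turn R to S, flip to black, move to (4,2). |black|=5
Step 5: on BLACK (4,2): turn L to E, flip to white, move to (4,3). |black|=4
Step 6: on WHITE (4,3): turn R to S, flip to black, move to (5,3). |black|=5
Step 7: on WHITE (5,3): turn R to W, flip to black, move to (5,2). |black|=6
Step 8: on WHITE (5,2): turn R to N, flip to black, move to (4,2). |black|=7
Step 9: on WHITE (4,2): turn R to E, flip to black, move to (4,3). |black|=8
Step 10: on BLACK (4,3): turn L to N, flip to white, move to (3,3). |black|=7
Step 11: on WHITE (3,3): turn R to E, flip to black, move to (3,4). |black|=8
Step 12: on WHITE (3,4): turn R to S, flip to black, move to (4,4). |black|=9
Step 13: on WHITE (4,4): turn R to W, flip to black, move to (4,3). |black|=10

Answer: 10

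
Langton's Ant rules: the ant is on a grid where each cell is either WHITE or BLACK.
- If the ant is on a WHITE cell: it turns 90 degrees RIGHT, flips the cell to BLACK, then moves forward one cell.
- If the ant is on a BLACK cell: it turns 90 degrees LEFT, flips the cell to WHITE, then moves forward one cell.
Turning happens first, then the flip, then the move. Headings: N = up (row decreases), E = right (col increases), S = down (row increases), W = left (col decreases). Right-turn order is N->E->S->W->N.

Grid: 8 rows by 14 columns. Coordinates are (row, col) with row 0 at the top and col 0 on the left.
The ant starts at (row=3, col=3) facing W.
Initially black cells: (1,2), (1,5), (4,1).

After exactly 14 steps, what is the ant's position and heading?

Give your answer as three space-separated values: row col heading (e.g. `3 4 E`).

Answer: 4 4 E

Derivation:
Step 1: on WHITE (3,3): turn R to N, flip to black, move to (2,3). |black|=4
Step 2: on WHITE (2,3): turn R to E, flip to black, move to (2,4). |black|=5
Step 3: on WHITE (2,4): turn R to S, flip to black, move to (3,4). |black|=6
Step 4: on WHITE (3,4): turn R to W, flip to black, move to (3,3). |black|=7
Step 5: on BLACK (3,3): turn L to S, flip to white, move to (4,3). |black|=6
Step 6: on WHITE (4,3): turn R to W, flip to black, move to (4,2). |black|=7
Step 7: on WHITE (4,2): turn R to N, flip to black, move to (3,2). |black|=8
Step 8: on WHITE (3,2): turn R to E, flip to black, move to (3,3). |black|=9
Step 9: on WHITE (3,3): turn R to S, flip to black, move to (4,3). |black|=10
Step 10: on BLACK (4,3): turn L to E, flip to white, move to (4,4). |black|=9
Step 11: on WHITE (4,4): turn R to S, flip to black, move to (5,4). |black|=10
Step 12: on WHITE (5,4): turn R to W, flip to black, move to (5,3). |black|=11
Step 13: on WHITE (5,3): turn R to N, flip to black, move to (4,3). |black|=12
Step 14: on WHITE (4,3): turn R to E, flip to black, move to (4,4). |black|=13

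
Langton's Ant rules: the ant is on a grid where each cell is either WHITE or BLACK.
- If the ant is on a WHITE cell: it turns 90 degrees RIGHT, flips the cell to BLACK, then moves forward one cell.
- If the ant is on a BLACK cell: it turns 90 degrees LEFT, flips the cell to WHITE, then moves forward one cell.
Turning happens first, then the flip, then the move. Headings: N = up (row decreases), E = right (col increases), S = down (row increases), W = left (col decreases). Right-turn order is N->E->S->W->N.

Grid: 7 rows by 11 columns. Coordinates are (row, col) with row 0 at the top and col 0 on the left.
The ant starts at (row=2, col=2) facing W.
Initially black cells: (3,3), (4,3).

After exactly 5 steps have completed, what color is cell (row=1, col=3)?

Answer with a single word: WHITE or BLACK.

Answer: BLACK

Derivation:
Step 1: on WHITE (2,2): turn R to N, flip to black, move to (1,2). |black|=3
Step 2: on WHITE (1,2): turn R to E, flip to black, move to (1,3). |black|=4
Step 3: on WHITE (1,3): turn R to S, flip to black, move to (2,3). |black|=5
Step 4: on WHITE (2,3): turn R to W, flip to black, move to (2,2). |black|=6
Step 5: on BLACK (2,2): turn L to S, flip to white, move to (3,2). |black|=5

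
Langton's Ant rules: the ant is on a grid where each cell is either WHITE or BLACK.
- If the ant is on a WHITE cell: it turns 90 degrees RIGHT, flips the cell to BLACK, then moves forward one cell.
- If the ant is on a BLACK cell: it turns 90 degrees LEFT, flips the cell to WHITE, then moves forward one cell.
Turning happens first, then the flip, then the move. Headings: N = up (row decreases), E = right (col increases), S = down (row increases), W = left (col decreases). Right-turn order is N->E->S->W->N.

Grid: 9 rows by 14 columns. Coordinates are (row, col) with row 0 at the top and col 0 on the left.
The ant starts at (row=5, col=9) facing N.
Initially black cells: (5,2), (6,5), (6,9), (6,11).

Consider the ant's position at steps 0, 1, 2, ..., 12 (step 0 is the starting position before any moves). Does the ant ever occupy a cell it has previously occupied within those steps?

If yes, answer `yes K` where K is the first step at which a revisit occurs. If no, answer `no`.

Answer: yes 7

Derivation:
Step 1: on WHITE (5,9): turn R to E, flip to black, move to (5,10). |black|=5 — new cell
Step 2: on WHITE (5,10): turn R to S, flip to black, move to (6,10). |black|=6 — new cell
Step 3: on WHITE (6,10): turn R to W, flip to black, move to (6,9). |black|=7 — new cell
Step 4: on BLACK (6,9): turn L to S, flip to white, move to (7,9). |black|=6 — new cell
Step 5: on WHITE (7,9): turn R to W, flip to black, move to (7,8). |black|=7 — new cell
Step 6: on WHITE (7,8): turn R to N, flip to black, move to (6,8). |black|=8 — new cell
Step 7: on WHITE (6,8): turn R to E, flip to black, move to (6,9). |black|=9 — REVISIT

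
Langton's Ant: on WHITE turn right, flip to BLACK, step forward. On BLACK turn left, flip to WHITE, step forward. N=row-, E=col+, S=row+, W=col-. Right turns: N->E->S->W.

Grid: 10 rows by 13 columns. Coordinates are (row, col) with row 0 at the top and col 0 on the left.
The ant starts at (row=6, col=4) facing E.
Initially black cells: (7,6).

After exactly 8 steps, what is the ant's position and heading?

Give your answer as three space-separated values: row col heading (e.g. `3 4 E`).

Step 1: on WHITE (6,4): turn R to S, flip to black, move to (7,4). |black|=2
Step 2: on WHITE (7,4): turn R to W, flip to black, move to (7,3). |black|=3
Step 3: on WHITE (7,3): turn R to N, flip to black, move to (6,3). |black|=4
Step 4: on WHITE (6,3): turn R to E, flip to black, move to (6,4). |black|=5
Step 5: on BLACK (6,4): turn L to N, flip to white, move to (5,4). |black|=4
Step 6: on WHITE (5,4): turn R to E, flip to black, move to (5,5). |black|=5
Step 7: on WHITE (5,5): turn R to S, flip to black, move to (6,5). |black|=6
Step 8: on WHITE (6,5): turn R to W, flip to black, move to (6,4). |black|=7

Answer: 6 4 W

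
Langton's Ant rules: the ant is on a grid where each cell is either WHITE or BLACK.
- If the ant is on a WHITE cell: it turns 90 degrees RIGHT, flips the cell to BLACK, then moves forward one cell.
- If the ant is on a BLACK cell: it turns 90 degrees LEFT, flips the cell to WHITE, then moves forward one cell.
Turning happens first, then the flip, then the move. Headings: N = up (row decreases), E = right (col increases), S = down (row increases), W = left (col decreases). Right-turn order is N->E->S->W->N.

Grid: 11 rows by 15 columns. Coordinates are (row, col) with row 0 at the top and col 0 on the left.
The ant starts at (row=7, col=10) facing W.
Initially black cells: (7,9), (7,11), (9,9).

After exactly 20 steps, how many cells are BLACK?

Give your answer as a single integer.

Step 1: on WHITE (7,10): turn R to N, flip to black, move to (6,10). |black|=4
Step 2: on WHITE (6,10): turn R to E, flip to black, move to (6,11). |black|=5
Step 3: on WHITE (6,11): turn R to S, flip to black, move to (7,11). |black|=6
Step 4: on BLACK (7,11): turn L to E, flip to white, move to (7,12). |black|=5
Step 5: on WHITE (7,12): turn R to S, flip to black, move to (8,12). |black|=6
Step 6: on WHITE (8,12): turn R to W, flip to black, move to (8,11). |black|=7
Step 7: on WHITE (8,11): turn R to N, flip to black, move to (7,11). |black|=8
Step 8: on WHITE (7,11): turn R to E, flip to black, move to (7,12). |black|=9
Step 9: on BLACK (7,12): turn L to N, flip to white, move to (6,12). |black|=8
Step 10: on WHITE (6,12): turn R to E, flip to black, move to (6,13). |black|=9
Step 11: on WHITE (6,13): turn R to S, flip to black, move to (7,13). |black|=10
Step 12: on WHITE (7,13): turn R to W, flip to black, move to (7,12). |black|=11
Step 13: on WHITE (7,12): turn R to N, flip to black, move to (6,12). |black|=12
Step 14: on BLACK (6,12): turn L to W, flip to white, move to (6,11). |black|=11
Step 15: on BLACK (6,11): turn L to S, flip to white, move to (7,11). |black|=10
Step 16: on BLACK (7,11): turn L to E, flip to white, move to (7,12). |black|=9
Step 17: on BLACK (7,12): turn L to N, flip to white, move to (6,12). |black|=8
Step 18: on WHITE (6,12): turn R to E, flip to black, move to (6,13). |black|=9
Step 19: on BLACK (6,13): turn L to N, flip to white, move to (5,13). |black|=8
Step 20: on WHITE (5,13): turn R to E, flip to black, move to (5,14). |black|=9

Answer: 9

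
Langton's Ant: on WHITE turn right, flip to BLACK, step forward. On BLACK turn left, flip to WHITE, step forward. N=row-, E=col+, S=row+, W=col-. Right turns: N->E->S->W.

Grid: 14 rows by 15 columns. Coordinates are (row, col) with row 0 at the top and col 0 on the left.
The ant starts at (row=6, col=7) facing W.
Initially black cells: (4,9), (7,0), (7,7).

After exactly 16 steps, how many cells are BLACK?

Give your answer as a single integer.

Step 1: on WHITE (6,7): turn R to N, flip to black, move to (5,7). |black|=4
Step 2: on WHITE (5,7): turn R to E, flip to black, move to (5,8). |black|=5
Step 3: on WHITE (5,8): turn R to S, flip to black, move to (6,8). |black|=6
Step 4: on WHITE (6,8): turn R to W, flip to black, move to (6,7). |black|=7
Step 5: on BLACK (6,7): turn L to S, flip to white, move to (7,7). |black|=6
Step 6: on BLACK (7,7): turn L to E, flip to white, move to (7,8). |black|=5
Step 7: on WHITE (7,8): turn R to S, flip to black, move to (8,8). |black|=6
Step 8: on WHITE (8,8): turn R to W, flip to black, move to (8,7). |black|=7
Step 9: on WHITE (8,7): turn R to N, flip to black, move to (7,7). |black|=8
Step 10: on WHITE (7,7): turn R to E, flip to black, move to (7,8). |black|=9
Step 11: on BLACK (7,8): turn L to N, flip to white, move to (6,8). |black|=8
Step 12: on BLACK (6,8): turn L to W, flip to white, move to (6,7). |black|=7
Step 13: on WHITE (6,7): turn R to N, flip to black, move to (5,7). |black|=8
Step 14: on BLACK (5,7): turn L to W, flip to white, move to (5,6). |black|=7
Step 15: on WHITE (5,6): turn R to N, flip to black, move to (4,6). |black|=8
Step 16: on WHITE (4,6): turn R to E, flip to black, move to (4,7). |black|=9

Answer: 9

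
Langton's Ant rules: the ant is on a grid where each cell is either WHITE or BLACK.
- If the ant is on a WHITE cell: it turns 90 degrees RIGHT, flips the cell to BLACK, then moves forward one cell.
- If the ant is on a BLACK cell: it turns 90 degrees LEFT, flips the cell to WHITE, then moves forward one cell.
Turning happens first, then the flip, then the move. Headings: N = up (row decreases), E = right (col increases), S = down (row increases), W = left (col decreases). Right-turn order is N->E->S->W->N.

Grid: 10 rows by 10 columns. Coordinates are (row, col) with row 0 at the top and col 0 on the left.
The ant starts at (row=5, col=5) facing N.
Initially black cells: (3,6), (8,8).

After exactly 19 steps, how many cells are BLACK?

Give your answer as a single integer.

Step 1: on WHITE (5,5): turn R to E, flip to black, move to (5,6). |black|=3
Step 2: on WHITE (5,6): turn R to S, flip to black, move to (6,6). |black|=4
Step 3: on WHITE (6,6): turn R to W, flip to black, move to (6,5). |black|=5
Step 4: on WHITE (6,5): turn R to N, flip to black, move to (5,5). |black|=6
Step 5: on BLACK (5,5): turn L to W, flip to white, move to (5,4). |black|=5
Step 6: on WHITE (5,4): turn R to N, flip to black, move to (4,4). |black|=6
Step 7: on WHITE (4,4): turn R to E, flip to black, move to (4,5). |black|=7
Step 8: on WHITE (4,5): turn R to S, flip to black, move to (5,5). |black|=8
Step 9: on WHITE (5,5): turn R to W, flip to black, move to (5,4). |black|=9
Step 10: on BLACK (5,4): turn L to S, flip to white, move to (6,4). |black|=8
Step 11: on WHITE (6,4): turn R to W, flip to black, move to (6,3). |black|=9
Step 12: on WHITE (6,3): turn R to N, flip to black, move to (5,3). |black|=10
Step 13: on WHITE (5,3): turn R to E, flip to black, move to (5,4). |black|=11
Step 14: on WHITE (5,4): turn R to S, flip to black, move to (6,4). |black|=12
Step 15: on BLACK (6,4): turn L to E, flip to white, move to (6,5). |black|=11
Step 16: on BLACK (6,5): turn L to N, flip to white, move to (5,5). |black|=10
Step 17: on BLACK (5,5): turn L to W, flip to white, move to (5,4). |black|=9
Step 18: on BLACK (5,4): turn L to S, flip to white, move to (6,4). |black|=8
Step 19: on WHITE (6,4): turn R to W, flip to black, move to (6,3). |black|=9

Answer: 9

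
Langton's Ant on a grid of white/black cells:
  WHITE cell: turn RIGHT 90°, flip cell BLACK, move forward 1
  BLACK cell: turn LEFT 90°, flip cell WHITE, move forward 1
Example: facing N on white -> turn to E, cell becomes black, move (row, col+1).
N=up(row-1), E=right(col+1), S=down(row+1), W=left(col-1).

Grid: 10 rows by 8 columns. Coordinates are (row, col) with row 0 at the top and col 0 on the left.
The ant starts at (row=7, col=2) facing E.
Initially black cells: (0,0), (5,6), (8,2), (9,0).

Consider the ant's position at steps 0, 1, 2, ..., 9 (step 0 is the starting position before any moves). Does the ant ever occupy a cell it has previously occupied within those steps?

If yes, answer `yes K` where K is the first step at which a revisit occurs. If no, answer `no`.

Answer: yes 5

Derivation:
Step 1: on WHITE (7,2): turn R to S, flip to black, move to (8,2). |black|=5 — new cell
Step 2: on BLACK (8,2): turn L to E, flip to white, move to (8,3). |black|=4 — new cell
Step 3: on WHITE (8,3): turn R to S, flip to black, move to (9,3). |black|=5 — new cell
Step 4: on WHITE (9,3): turn R to W, flip to black, move to (9,2). |black|=6 — new cell
Step 5: on WHITE (9,2): turn R to N, flip to black, move to (8,2). |black|=7 — REVISIT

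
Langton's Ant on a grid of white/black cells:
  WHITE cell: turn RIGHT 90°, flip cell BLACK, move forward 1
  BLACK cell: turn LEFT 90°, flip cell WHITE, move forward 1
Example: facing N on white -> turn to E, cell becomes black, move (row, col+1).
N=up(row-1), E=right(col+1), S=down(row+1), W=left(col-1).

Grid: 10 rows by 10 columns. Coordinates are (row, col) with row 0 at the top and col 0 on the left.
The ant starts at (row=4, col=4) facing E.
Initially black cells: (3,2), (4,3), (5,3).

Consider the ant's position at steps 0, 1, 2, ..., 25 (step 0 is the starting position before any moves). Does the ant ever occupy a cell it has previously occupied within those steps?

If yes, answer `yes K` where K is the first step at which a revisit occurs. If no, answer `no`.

Answer: yes 6

Derivation:
Step 1: on WHITE (4,4): turn R to S, flip to black, move to (5,4). |black|=4 — new cell
Step 2: on WHITE (5,4): turn R to W, flip to black, move to (5,3). |black|=5 — new cell
Step 3: on BLACK (5,3): turn L to S, flip to white, move to (6,3). |black|=4 — new cell
Step 4: on WHITE (6,3): turn R to W, flip to black, move to (6,2). |black|=5 — new cell
Step 5: on WHITE (6,2): turn R to N, flip to black, move to (5,2). |black|=6 — new cell
Step 6: on WHITE (5,2): turn R to E, flip to black, move to (5,3). |black|=7 — REVISIT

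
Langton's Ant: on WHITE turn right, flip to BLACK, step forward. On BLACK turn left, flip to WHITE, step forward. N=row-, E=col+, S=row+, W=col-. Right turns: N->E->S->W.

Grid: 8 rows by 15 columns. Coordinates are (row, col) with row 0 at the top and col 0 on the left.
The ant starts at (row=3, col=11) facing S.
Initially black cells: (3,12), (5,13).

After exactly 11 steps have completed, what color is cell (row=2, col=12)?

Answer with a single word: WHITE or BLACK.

Step 1: on WHITE (3,11): turn R to W, flip to black, move to (3,10). |black|=3
Step 2: on WHITE (3,10): turn R to N, flip to black, move to (2,10). |black|=4
Step 3: on WHITE (2,10): turn R to E, flip to black, move to (2,11). |black|=5
Step 4: on WHITE (2,11): turn R to S, flip to black, move to (3,11). |black|=6
Step 5: on BLACK (3,11): turn L to E, flip to white, move to (3,12). |black|=5
Step 6: on BLACK (3,12): turn L to N, flip to white, move to (2,12). |black|=4
Step 7: on WHITE (2,12): turn R to E, flip to black, move to (2,13). |black|=5
Step 8: on WHITE (2,13): turn R to S, flip to black, move to (3,13). |black|=6
Step 9: on WHITE (3,13): turn R to W, flip to black, move to (3,12). |black|=7
Step 10: on WHITE (3,12): turn R to N, flip to black, move to (2,12). |black|=8
Step 11: on BLACK (2,12): turn L to W, flip to white, move to (2,11). |black|=7

Answer: WHITE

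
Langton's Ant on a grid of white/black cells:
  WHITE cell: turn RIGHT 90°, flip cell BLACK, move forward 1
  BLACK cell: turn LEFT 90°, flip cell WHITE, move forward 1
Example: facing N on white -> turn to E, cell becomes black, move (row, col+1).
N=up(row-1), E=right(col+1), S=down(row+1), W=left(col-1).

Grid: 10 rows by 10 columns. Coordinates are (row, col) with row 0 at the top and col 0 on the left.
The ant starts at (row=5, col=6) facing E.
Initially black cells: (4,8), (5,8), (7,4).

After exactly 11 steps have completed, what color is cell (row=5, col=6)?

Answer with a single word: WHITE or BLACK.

Step 1: on WHITE (5,6): turn R to S, flip to black, move to (6,6). |black|=4
Step 2: on WHITE (6,6): turn R to W, flip to black, move to (6,5). |black|=5
Step 3: on WHITE (6,5): turn R to N, flip to black, move to (5,5). |black|=6
Step 4: on WHITE (5,5): turn R to E, flip to black, move to (5,6). |black|=7
Step 5: on BLACK (5,6): turn L to N, flip to white, move to (4,6). |black|=6
Step 6: on WHITE (4,6): turn R to E, flip to black, move to (4,7). |black|=7
Step 7: on WHITE (4,7): turn R to S, flip to black, move to (5,7). |black|=8
Step 8: on WHITE (5,7): turn R to W, flip to black, move to (5,6). |black|=9
Step 9: on WHITE (5,6): turn R to N, flip to black, move to (4,6). |black|=10
Step 10: on BLACK (4,6): turn L to W, flip to white, move to (4,5). |black|=9
Step 11: on WHITE (4,5): turn R to N, flip to black, move to (3,5). |black|=10

Answer: BLACK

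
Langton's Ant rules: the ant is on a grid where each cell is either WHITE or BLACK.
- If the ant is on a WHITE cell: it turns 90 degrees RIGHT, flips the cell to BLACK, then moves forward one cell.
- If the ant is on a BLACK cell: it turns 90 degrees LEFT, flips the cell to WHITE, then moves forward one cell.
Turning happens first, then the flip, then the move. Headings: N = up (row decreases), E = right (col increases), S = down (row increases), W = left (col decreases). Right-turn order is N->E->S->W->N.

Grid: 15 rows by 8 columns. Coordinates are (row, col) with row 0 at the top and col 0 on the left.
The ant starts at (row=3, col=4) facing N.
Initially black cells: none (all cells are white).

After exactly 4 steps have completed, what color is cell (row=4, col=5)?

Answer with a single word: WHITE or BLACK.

Step 1: on WHITE (3,4): turn R to E, flip to black, move to (3,5). |black|=1
Step 2: on WHITE (3,5): turn R to S, flip to black, move to (4,5). |black|=2
Step 3: on WHITE (4,5): turn R to W, flip to black, move to (4,4). |black|=3
Step 4: on WHITE (4,4): turn R to N, flip to black, move to (3,4). |black|=4

Answer: BLACK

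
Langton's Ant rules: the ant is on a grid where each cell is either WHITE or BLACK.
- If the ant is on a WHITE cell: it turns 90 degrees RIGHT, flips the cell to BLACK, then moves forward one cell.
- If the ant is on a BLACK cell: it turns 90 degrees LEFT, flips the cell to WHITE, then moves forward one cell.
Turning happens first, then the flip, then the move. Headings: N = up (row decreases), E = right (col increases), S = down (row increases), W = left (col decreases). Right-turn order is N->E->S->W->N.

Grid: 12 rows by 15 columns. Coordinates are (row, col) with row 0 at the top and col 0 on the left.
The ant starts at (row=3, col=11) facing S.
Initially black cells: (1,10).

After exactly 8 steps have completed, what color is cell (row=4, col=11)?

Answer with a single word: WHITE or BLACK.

Answer: BLACK

Derivation:
Step 1: on WHITE (3,11): turn R to W, flip to black, move to (3,10). |black|=2
Step 2: on WHITE (3,10): turn R to N, flip to black, move to (2,10). |black|=3
Step 3: on WHITE (2,10): turn R to E, flip to black, move to (2,11). |black|=4
Step 4: on WHITE (2,11): turn R to S, flip to black, move to (3,11). |black|=5
Step 5: on BLACK (3,11): turn L to E, flip to white, move to (3,12). |black|=4
Step 6: on WHITE (3,12): turn R to S, flip to black, move to (4,12). |black|=5
Step 7: on WHITE (4,12): turn R to W, flip to black, move to (4,11). |black|=6
Step 8: on WHITE (4,11): turn R to N, flip to black, move to (3,11). |black|=7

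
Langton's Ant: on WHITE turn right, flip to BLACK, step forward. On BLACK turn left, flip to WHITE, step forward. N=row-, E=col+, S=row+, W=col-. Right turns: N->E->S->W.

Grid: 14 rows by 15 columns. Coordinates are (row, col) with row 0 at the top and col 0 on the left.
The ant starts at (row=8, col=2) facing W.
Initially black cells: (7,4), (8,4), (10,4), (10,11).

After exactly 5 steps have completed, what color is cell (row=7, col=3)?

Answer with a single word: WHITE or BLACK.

Answer: BLACK

Derivation:
Step 1: on WHITE (8,2): turn R to N, flip to black, move to (7,2). |black|=5
Step 2: on WHITE (7,2): turn R to E, flip to black, move to (7,3). |black|=6
Step 3: on WHITE (7,3): turn R to S, flip to black, move to (8,3). |black|=7
Step 4: on WHITE (8,3): turn R to W, flip to black, move to (8,2). |black|=8
Step 5: on BLACK (8,2): turn L to S, flip to white, move to (9,2). |black|=7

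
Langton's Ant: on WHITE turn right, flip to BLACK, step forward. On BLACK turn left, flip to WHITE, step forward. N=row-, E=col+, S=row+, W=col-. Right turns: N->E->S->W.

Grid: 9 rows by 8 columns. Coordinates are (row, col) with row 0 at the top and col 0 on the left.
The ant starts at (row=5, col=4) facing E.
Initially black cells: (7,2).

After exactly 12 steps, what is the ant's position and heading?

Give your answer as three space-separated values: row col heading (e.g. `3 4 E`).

Answer: 3 4 E

Derivation:
Step 1: on WHITE (5,4): turn R to S, flip to black, move to (6,4). |black|=2
Step 2: on WHITE (6,4): turn R to W, flip to black, move to (6,3). |black|=3
Step 3: on WHITE (6,3): turn R to N, flip to black, move to (5,3). |black|=4
Step 4: on WHITE (5,3): turn R to E, flip to black, move to (5,4). |black|=5
Step 5: on BLACK (5,4): turn L to N, flip to white, move to (4,4). |black|=4
Step 6: on WHITE (4,4): turn R to E, flip to black, move to (4,5). |black|=5
Step 7: on WHITE (4,5): turn R to S, flip to black, move to (5,5). |black|=6
Step 8: on WHITE (5,5): turn R to W, flip to black, move to (5,4). |black|=7
Step 9: on WHITE (5,4): turn R to N, flip to black, move to (4,4). |black|=8
Step 10: on BLACK (4,4): turn L to W, flip to white, move to (4,3). |black|=7
Step 11: on WHITE (4,3): turn R to N, flip to black, move to (3,3). |black|=8
Step 12: on WHITE (3,3): turn R to E, flip to black, move to (3,4). |black|=9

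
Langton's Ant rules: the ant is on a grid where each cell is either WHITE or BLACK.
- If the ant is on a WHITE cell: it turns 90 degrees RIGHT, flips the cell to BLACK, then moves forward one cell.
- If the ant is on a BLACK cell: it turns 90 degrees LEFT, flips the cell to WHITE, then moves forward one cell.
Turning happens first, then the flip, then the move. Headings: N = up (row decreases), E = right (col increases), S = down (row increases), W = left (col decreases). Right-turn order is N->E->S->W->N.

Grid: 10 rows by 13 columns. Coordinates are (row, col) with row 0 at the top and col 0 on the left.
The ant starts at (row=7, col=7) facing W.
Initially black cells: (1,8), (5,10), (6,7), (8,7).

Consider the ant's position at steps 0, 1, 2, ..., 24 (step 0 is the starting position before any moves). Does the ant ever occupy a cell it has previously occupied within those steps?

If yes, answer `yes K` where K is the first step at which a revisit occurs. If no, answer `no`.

Step 1: on WHITE (7,7): turn R to N, flip to black, move to (6,7). |black|=5 — new cell
Step 2: on BLACK (6,7): turn L to W, flip to white, move to (6,6). |black|=4 — new cell
Step 3: on WHITE (6,6): turn R to N, flip to black, move to (5,6). |black|=5 — new cell
Step 4: on WHITE (5,6): turn R to E, flip to black, move to (5,7). |black|=6 — new cell
Step 5: on WHITE (5,7): turn R to S, flip to black, move to (6,7). |black|=7 — REVISIT

Answer: yes 5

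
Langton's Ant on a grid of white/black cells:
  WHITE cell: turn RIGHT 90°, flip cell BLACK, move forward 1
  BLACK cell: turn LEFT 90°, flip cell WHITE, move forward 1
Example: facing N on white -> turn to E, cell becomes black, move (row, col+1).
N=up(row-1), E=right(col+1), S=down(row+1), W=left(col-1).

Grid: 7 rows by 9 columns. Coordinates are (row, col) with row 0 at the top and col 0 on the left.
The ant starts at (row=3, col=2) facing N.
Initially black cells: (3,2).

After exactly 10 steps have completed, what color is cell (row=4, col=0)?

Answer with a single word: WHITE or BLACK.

Step 1: on BLACK (3,2): turn L to W, flip to white, move to (3,1). |black|=0
Step 2: on WHITE (3,1): turn R to N, flip to black, move to (2,1). |black|=1
Step 3: on WHITE (2,1): turn R to E, flip to black, move to (2,2). |black|=2
Step 4: on WHITE (2,2): turn R to S, flip to black, move to (3,2). |black|=3
Step 5: on WHITE (3,2): turn R to W, flip to black, move to (3,1). |black|=4
Step 6: on BLACK (3,1): turn L to S, flip to white, move to (4,1). |black|=3
Step 7: on WHITE (4,1): turn R to W, flip to black, move to (4,0). |black|=4
Step 8: on WHITE (4,0): turn R to N, flip to black, move to (3,0). |black|=5
Step 9: on WHITE (3,0): turn R to E, flip to black, move to (3,1). |black|=6
Step 10: on WHITE (3,1): turn R to S, flip to black, move to (4,1). |black|=7

Answer: BLACK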